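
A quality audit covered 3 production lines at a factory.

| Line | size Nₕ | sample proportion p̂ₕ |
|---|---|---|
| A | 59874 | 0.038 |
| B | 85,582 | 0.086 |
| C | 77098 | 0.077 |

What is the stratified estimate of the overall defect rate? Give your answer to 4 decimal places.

0.0700

N = 59874 + 85582 + 77098 = 222554.
Overall proportion = Σ (Nₕ/N)·p̂ₕ.
Σ Nₕp̂ₕ = 2275.212 + 7360.052 + 5936.546 = 15571.81.
15571.81 / 222554 = 0.069969... → 0.0700.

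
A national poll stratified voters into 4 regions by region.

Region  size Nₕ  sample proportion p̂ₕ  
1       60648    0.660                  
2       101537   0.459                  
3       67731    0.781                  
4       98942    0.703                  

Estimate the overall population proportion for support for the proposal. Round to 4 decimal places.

0.6358

N = 60648 + 101537 + 67731 + 98942 = 328858.
Overall proportion = Σ (Nₕ/N)·p̂ₕ.
Σ Nₕp̂ₕ = 40027.68 + 46605.483 + 52897.911 + 69556.226 = 209087.3.
209087.3 / 328858 = 0.635798... → 0.6358.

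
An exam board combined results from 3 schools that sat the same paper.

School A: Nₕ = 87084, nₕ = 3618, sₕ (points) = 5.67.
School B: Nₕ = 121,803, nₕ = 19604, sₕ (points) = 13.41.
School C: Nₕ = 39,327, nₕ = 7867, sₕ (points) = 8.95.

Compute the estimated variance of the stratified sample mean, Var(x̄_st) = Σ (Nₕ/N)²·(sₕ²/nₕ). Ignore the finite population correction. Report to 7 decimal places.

N = 248214; Wₕ = Nₕ/N.
school A: (87084/248214)²·5.67²/3618 = 0.0010937593
school B: (121803/248214)²·13.41²/19604 = 0.0022089012
school C: (39327/248214)²·8.95²/7867 = 0.0002556030
Sum = 0.0035582635 → 0.0035583.

0.0035583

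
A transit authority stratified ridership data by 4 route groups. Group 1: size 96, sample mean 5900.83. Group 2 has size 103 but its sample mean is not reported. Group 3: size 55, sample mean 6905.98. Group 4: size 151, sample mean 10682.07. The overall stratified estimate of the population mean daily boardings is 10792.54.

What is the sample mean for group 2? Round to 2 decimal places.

N = 96 + 103 + 55 + 151 = 405.
Overall total = μ·N = 10792.54·405 = 4370978.7.
Subtract the known strata: 96·5900.83 + 55·6905.98 + 151·10682.07 = 2559301.15.
Remaining total for group 2: 4370978.7 − 2559301.15 = 1811677.55.
Divide by its size: 1811677.55 / 103 = 17589.1024... → 17589.10.

17589.10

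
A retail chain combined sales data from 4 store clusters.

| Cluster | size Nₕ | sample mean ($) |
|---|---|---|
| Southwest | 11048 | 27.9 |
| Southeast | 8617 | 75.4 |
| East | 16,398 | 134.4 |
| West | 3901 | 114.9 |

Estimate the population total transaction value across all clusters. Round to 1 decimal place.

3610077.1

Estimate total by summing Nₕ·x̄ₕ over strata.
11048·27.9 + 8617·75.4 + 16398·134.4 + 3901·114.9 = 308239.2 + 649721.8 + 2203891.2 + 448224.9 = 3610077.1.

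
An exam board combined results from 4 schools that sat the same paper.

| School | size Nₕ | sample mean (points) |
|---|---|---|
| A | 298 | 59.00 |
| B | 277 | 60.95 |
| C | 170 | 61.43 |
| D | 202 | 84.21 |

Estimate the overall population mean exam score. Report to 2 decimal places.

N = 947; weights Wₕ = Nₕ/N = (0.3147, 0.2925, 0.1795, 0.2133).
x̄_st = Σ Wₕ·x̄ₕ = 0.3147·59.00 + 0.2925·60.95 + 0.1795·61.43 + 0.2133·84.21 ≈ 65.3840...
→ 65.38.

65.38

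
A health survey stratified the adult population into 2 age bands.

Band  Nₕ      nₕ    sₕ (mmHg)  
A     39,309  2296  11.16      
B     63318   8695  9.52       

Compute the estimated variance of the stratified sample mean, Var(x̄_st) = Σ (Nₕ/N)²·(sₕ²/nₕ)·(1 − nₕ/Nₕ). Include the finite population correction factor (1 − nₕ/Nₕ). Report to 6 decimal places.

N = 102627. Term for each stratum: Wₕ²sₕ²/nₕ·(1−nₕ/Nₕ).
Var(x̄_st) = 0.007493410 + 0.003422818 = 0.010916228 → 0.010916.

0.010916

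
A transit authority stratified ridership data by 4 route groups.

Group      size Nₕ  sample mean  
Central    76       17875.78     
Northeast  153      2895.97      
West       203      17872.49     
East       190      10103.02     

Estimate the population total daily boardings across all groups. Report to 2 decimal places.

7349331.96

Population total = Σ Nₕ·x̄ₕ (each stratum's size times its mean).
76·17875.78 + 153·2895.97 + 203·17872.49 + 190·10103.02 = 1358559.28 + 443083.41 + 3628115.47 + 1919573.8 = 7349331.96.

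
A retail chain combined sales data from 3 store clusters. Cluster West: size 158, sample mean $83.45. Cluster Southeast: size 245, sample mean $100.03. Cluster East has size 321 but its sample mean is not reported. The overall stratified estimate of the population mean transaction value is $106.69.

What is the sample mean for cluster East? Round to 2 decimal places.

N = 158 + 245 + 321 = 724.
Overall total = μ·N = 106.69·724 = 77243.56.
Subtract the known strata: 158·83.45 + 245·100.03 = 37692.45.
Remaining total for cluster East: 77243.56 − 37692.45 = 39551.11.
Divide by its size: 39551.11 / 321 = 123.2122... → 123.21.

123.21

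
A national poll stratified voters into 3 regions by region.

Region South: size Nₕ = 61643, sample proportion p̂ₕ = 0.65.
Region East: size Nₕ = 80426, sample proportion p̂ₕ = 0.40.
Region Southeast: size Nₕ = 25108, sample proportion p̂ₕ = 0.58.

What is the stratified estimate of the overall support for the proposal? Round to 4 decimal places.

0.5192

Wₕ = Nₕ/N with N = 167177: 0.3687, 0.4811, 0.1502.
p̂_st = 0.3687·0.65 + 0.4811·0.40 + 0.1502·0.58 ≈ 0.519216... → 0.5192.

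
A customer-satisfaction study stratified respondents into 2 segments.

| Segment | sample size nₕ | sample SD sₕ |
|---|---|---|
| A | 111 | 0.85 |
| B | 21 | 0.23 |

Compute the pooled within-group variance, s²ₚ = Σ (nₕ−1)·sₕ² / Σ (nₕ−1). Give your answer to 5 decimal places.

0.61948

A: (111−1)·0.85² = 110·0.7225 = 79.475
B: (21−1)·0.23² = 20·0.0529 = 1.058
Numerator = 80.533; denominator = Σ(nₕ−1) = 130.
s²ₚ = 80.533/130 = 0.6194846... → 0.61948.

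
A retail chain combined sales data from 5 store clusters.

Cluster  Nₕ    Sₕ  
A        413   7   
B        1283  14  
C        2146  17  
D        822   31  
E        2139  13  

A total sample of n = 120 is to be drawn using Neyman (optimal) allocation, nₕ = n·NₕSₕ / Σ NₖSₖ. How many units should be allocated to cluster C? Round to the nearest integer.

40

Σ NₕSₕ = 413·7 + 1283·14 + 2146·17 + 822·31 + 2139·13 = 110624.
Share for C: 36482/110624 = 0.32978.
n_C = 120 × 0.32978 = 39.574... → 40.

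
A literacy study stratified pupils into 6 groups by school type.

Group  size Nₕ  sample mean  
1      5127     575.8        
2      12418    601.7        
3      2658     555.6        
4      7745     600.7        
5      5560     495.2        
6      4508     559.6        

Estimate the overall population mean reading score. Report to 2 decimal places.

N = 5127 + 12418 + 2658 + 7745 + 5560 + 4508 = 38016.
The stratified mean weights each stratum mean by its population share Nₕ/N.
Σ Nₕx̄ₕ = 5127·575.8 + 12418·601.7 + 2658·555.6 + 7745·600.7 + 5560·495.2 + 4508·559.6 = 2952126.6 + 7471910.6 + 1476784.8 + 4652421.5 + 2753312 + 2522676.8 = 21829232.3.
Divide by N: 21829232.3 / 38016 = 574.2117... → 574.21.

574.21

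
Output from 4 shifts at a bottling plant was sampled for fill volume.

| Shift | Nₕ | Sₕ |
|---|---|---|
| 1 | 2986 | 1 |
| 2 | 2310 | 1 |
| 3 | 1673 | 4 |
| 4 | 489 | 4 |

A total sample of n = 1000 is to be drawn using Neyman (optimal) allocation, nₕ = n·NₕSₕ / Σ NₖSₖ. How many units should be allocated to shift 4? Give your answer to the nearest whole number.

Σ NₕSₕ = 2986·1 + 2310·1 + 1673·4 + 489·4 = 13944.
Share for 4: 1956/13944 = 0.14028.
n_4 = 1000 × 0.14028 = 140.275... → 140.

140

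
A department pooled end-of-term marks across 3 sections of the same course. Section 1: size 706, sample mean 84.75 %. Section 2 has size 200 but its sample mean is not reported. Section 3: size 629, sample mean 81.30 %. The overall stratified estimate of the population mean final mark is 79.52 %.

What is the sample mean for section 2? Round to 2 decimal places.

55.46

Σ Nₕx̄ₕ = N·μ, so 200·x̄_2 = 1535·79.52 − (706·84.75 + 629·81.30).
= 122063.2 − 110971.2 = 11092.
x̄_2 = 11092 / 200 = 55.46 → 55.46.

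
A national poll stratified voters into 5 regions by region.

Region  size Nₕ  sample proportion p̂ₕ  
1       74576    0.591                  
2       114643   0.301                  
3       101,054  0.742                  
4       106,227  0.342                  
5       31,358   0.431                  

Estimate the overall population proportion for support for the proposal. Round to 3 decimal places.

N = 74576 + 114643 + 101054 + 106227 + 31358 = 427858.
Overall proportion = Σ (Nₕ/N)·p̂ₕ.
Σ Nₕp̂ₕ = 44074.416 + 34507.543 + 74982.068 + 36329.634 + 13515.298 = 203408.959.
203408.959 / 427858 = 0.47541... → 0.475.

0.475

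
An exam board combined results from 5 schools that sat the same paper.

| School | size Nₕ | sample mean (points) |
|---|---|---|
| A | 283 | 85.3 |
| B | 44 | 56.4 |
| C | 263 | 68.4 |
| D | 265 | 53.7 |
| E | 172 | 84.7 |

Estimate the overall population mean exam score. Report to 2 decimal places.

N = 283 + 44 + 263 + 265 + 172 = 1027.
Overall mean = Σ (Nₕ/N)·x̄ₕ — weight by population share, not a simple average.
Σ Nₕx̄ₕ = 283·85.3 + 44·56.4 + 263·68.4 + 265·53.7 + 172·84.7 = 24139.9 + 2481.6 + 17989.2 + 14230.5 + 14568.4 = 73409.6.
Divide by N: 73409.6 / 1027 = 71.4796... → 71.48.

71.48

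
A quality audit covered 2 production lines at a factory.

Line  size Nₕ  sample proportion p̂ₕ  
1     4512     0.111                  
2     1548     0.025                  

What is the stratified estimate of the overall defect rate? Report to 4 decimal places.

N = 4512 + 1548 = 6060.
Overall proportion = Σ (Nₕ/N)·p̂ₕ.
Σ Nₕp̂ₕ = 500.832 + 38.7 = 539.532.
539.532 / 6060 = 0.089032... → 0.0890.

0.0890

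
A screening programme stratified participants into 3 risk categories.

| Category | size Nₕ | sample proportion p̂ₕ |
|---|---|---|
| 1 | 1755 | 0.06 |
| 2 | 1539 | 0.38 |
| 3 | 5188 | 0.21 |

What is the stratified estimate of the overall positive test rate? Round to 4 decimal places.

Wₕ = Nₕ/N with N = 8482: 0.2069, 0.1814, 0.6116.
p̂_st = 0.2069·0.06 + 0.1814·0.38 + 0.6116·0.21 ≈ 0.209809... → 0.2098.

0.2098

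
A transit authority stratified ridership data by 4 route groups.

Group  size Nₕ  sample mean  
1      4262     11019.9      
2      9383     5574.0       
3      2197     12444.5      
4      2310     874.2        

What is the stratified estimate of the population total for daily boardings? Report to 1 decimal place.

128627624.3

Population total = Σ Nₕ·x̄ₕ (each stratum's size times its mean).
4262·11019.9 + 9383·5574.0 + 2197·12444.5 + 2310·874.2 = 46966813.8 + 52300842 + 27340566.5 + 2019402 = 128627624.3.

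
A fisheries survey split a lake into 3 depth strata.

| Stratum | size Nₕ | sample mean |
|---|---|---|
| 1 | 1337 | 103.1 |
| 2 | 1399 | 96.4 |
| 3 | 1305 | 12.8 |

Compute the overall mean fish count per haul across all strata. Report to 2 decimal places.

x̄_st = (Σ Nₕx̄ₕ) / (Σ Nₕ) = (1337·103.1 + 1399·96.4 + 1305·12.8) / 4041
= 289412.3 / 4041 = 71.6190... → 71.62.

71.62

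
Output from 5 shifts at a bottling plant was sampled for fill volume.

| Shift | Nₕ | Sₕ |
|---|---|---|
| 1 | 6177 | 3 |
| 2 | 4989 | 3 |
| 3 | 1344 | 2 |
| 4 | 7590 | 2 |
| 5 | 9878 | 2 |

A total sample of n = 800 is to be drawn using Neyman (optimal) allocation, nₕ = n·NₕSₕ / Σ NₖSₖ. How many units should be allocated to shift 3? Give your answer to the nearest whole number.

Σ NₕSₕ = 6177·3 + 4989·3 + 1344·2 + 7590·2 + 9878·2 = 71122.
Share for 3: 2688/71122 = 0.03779.
n_3 = 800 × 0.03779 = 30.235... → 30.

30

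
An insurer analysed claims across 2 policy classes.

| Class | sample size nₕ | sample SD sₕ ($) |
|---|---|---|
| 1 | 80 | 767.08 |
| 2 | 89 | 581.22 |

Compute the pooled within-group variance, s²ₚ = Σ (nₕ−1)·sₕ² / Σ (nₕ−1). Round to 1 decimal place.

Degrees of freedom: 79 + 88 = 167.
Σ(nₕ−1)sₕ² = 79·588411.7264 + 88·337816.6884 = 76212394.9648.
s²ₚ = 76212394.9648 / 167 = 456361.646... → 456361.6.

456361.6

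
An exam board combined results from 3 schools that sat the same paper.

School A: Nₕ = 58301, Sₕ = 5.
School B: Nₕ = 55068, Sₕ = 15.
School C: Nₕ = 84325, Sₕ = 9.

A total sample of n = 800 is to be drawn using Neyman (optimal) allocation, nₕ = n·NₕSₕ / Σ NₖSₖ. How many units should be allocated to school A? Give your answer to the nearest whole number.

Σ NₕSₕ = 58301·5 + 55068·15 + 84325·9 = 1876450.
Share for A: 291505/1876450 = 0.15535.
n_A = 800 × 0.15535 = 124.279... → 124.

124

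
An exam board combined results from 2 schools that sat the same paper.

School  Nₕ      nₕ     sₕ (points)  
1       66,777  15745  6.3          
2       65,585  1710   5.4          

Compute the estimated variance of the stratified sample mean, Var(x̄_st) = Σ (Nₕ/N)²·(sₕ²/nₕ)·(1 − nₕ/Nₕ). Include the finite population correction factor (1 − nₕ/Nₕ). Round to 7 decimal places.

0.0045679

N = 132362; Wₕ = Nₕ/N.
school 1: (66777/132362)²·6.3²/15745·(1 − 15745/66777) = 0.0004903219
school 2: (65585/132362)²·5.4²/1710·(1 − 1710/65585) = 0.0040775585
Sum = 0.0045678804 → 0.0045679.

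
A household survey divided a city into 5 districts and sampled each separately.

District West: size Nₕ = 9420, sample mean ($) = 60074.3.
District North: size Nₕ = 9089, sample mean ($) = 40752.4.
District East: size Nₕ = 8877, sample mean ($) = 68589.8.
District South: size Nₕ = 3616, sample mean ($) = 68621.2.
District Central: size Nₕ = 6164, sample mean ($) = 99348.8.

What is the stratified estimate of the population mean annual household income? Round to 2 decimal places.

64728.26

N = 9420 + 9089 + 8877 + 3616 + 6164 = 37166.
Overall mean = Σ (Nₕ/N)·x̄ₕ — weight by population share, not a simple average.
Σ Nₕx̄ₕ = 9420·60074.3 + 9089·40752.4 + 8877·68589.8 + 3616·68621.2 + 6164·99348.8 = 565899906 + 370398563.6 + 608871654.6 + 248134259.2 + 612386003.2 = 2405690386.6.
Divide by N: 2405690386.6 / 37166 = 64728.2566... → 64728.26.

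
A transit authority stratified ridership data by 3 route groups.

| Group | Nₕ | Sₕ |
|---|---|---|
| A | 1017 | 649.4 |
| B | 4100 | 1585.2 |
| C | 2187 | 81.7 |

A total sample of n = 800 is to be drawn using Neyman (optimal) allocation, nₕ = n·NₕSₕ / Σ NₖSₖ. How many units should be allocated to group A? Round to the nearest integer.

A: NₕSₕ = 1017·649.4 = 660439.8
B: NₕSₕ = 4100·1585.2 = 6499320
C: NₕSₕ = 2187·81.7 = 178677.9
Σ NₕSₕ = 7338437.7.
n_A = 800·660439.8/7338437.7 = 71.998... → 72.

72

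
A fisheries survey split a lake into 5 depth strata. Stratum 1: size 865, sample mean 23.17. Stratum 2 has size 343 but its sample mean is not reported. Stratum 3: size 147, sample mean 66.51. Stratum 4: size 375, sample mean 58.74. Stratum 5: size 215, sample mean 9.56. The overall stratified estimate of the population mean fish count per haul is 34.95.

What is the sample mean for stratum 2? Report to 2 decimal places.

41.04

N = 865 + 343 + 147 + 375 + 215 = 1945.
Overall total = μ·N = 34.95·1945 = 67977.75.
Subtract the known strata: 865·23.17 + 147·66.51 + 375·58.74 + 215·9.56 = 53901.92.
Remaining total for stratum 2: 67977.75 − 53901.92 = 14075.83.
Divide by its size: 14075.83 / 343 = 41.0374... → 41.04.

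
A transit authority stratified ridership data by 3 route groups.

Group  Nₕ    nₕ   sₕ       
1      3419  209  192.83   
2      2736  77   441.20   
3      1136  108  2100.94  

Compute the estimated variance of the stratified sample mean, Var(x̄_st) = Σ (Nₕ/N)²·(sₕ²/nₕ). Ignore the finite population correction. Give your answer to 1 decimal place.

1387.3

N = 7291; Wₕ = Nₕ/N.
group 1: (3419/7291)²·192.83²/209 = 39.1225
group 2: (2736/7291)²·441.20²/77 = 355.9904
group 3: (1136/7291)²·2100.94²/108 = 992.1698
Sum = 1387.2827 → 1387.3.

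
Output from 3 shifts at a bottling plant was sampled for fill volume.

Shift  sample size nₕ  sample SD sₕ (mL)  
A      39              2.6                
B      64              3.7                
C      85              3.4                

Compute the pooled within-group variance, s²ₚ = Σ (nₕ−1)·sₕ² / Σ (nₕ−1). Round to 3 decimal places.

11.299

A: (39−1)·2.6² = 38·6.76 = 256.88
B: (64−1)·3.7² = 63·13.69 = 862.47
C: (85−1)·3.4² = 84·11.56 = 971.04
Numerator = 2090.39; denominator = Σ(nₕ−1) = 185.
s²ₚ = 2090.39/185 = 11.29941... → 11.299.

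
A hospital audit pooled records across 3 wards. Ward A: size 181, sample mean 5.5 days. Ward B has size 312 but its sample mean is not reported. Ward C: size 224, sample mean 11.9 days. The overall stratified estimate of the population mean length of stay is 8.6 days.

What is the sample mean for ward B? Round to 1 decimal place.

N = 181 + 312 + 224 = 717.
Overall total = μ·N = 8.6·717 = 6166.2.
Subtract the known strata: 181·5.5 + 224·11.9 = 3661.1.
Remaining total for ward B: 6166.2 − 3661.1 = 2505.1.
Divide by its size: 2505.1 / 312 = 8.029... → 8.0.

8.0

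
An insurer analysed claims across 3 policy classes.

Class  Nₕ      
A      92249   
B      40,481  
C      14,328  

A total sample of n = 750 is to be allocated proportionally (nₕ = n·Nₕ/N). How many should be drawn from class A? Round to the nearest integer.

470

Share of class A = 92249/147058 = 0.62730.
Allocate 750 × 0.62730 = 470.473... → 470.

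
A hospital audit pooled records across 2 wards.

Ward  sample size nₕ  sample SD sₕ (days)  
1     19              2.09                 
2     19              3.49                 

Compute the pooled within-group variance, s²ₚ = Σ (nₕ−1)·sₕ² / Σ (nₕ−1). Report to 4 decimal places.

Degrees of freedom: 18 + 18 = 36.
Σ(nₕ−1)sₕ² = 18·4.3681 + 18·12.1801 = 297.8676.
s²ₚ = 297.8676 / 36 = 8.2741 → 8.2741.

8.2741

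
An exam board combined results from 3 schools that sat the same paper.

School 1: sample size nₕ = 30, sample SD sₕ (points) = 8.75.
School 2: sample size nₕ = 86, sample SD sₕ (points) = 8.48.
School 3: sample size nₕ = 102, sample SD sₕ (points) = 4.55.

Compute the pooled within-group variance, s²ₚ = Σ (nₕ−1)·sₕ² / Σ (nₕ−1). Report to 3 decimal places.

48.482

1: (30−1)·8.75² = 29·76.5625 = 2220.3125
2: (86−1)·8.48² = 85·71.9104 = 6112.384
3: (102−1)·4.55² = 101·20.7025 = 2090.9525
Numerator = 10423.649; denominator = Σ(nₕ−1) = 215.
s²ₚ = 10423.649/215 = 48.48209... → 48.482.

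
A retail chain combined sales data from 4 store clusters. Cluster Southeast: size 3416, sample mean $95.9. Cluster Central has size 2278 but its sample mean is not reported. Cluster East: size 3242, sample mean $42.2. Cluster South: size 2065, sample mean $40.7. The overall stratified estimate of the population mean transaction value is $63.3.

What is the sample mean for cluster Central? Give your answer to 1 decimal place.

Σ Nₕx̄ₕ = N·μ, so 2278·x̄_Central = 11001·63.3 − (3416·95.9 + 3242·42.2 + 2065·40.7).
= 696363.3 − 548452.3 = 147911.
x̄_Central = 147911 / 2278 = 64.930... → 64.9.

64.9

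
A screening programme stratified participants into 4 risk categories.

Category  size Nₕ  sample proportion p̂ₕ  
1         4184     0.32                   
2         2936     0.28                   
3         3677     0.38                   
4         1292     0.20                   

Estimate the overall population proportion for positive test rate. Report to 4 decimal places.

N = 4184 + 2936 + 3677 + 1292 = 12089.
Overall proportion = Σ (Nₕ/N)·p̂ₕ.
Σ Nₕp̂ₕ = 1338.88 + 822.08 + 1397.26 + 258.4 = 3816.62.
3816.62 / 12089 = 0.315710... → 0.3157.

0.3157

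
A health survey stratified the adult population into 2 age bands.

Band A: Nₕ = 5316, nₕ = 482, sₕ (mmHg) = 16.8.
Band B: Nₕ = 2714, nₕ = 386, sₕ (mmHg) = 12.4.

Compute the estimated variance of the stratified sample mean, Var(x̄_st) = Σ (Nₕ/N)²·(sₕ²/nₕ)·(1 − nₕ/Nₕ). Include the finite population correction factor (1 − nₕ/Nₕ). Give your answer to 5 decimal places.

0.27239

N = 8030; Wₕ = Nₕ/N.
band A: (5316/8030)²·16.8²/482·(1 − 482/5316) = 0.23336303
band B: (2714/8030)²·12.4²/386·(1 − 386/2714) = 0.03903173
Sum = 0.27239476 → 0.27239.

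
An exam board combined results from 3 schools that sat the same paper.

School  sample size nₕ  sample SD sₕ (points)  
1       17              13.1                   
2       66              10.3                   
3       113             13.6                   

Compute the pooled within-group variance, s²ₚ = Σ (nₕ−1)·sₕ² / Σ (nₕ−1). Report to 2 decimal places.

Degrees of freedom: 16 + 65 + 112 = 193.
Σ(nₕ−1)sₕ² = 16·171.61 + 65·106.09 + 112·184.96 = 30357.13.
s²ₚ = 30357.13 / 193 = 157.2908... → 157.29.

157.29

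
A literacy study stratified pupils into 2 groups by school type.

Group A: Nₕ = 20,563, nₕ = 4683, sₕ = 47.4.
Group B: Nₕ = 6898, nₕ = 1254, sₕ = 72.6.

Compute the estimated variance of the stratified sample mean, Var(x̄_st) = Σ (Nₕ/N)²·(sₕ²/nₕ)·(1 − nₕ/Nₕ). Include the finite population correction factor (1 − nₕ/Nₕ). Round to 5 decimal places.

0.42474

N = 27461; Wₕ = Nₕ/N.
group A: (20563/27461)²·47.4²/4683·(1 − 4683/20563) = 0.20774798
group B: (6898/27461)²·72.6²/1254·(1 − 1254/6898) = 0.21699674
Sum = 0.42474471 → 0.42474.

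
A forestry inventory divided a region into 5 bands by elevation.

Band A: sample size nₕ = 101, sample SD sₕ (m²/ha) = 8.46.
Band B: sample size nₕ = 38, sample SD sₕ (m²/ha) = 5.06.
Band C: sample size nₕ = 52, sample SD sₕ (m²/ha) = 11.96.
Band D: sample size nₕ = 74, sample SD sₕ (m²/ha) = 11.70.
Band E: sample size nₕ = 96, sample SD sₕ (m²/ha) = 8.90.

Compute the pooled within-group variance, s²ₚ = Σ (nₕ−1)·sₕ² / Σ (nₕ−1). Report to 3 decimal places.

Degrees of freedom: 100 + 37 + 51 + 73 + 95 = 356.
Σ(nₕ−1)sₕ² = 100·71.5716 + 37·25.6036 + 51·143.0416 + 73·136.89 + 95·79.21 = 32917.5348.
s²ₚ = 32917.5348 / 356 = 92.46499... → 92.465.

92.465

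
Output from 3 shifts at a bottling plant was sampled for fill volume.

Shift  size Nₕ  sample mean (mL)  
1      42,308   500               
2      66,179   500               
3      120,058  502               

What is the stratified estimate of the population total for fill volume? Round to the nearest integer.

114512616

Population total = Σ Nₕ·x̄ₕ (each stratum's size times its mean).
42308·500 + 66179·500 + 120058·502 = 21154000 + 33089500 + 60269116 = 114512616.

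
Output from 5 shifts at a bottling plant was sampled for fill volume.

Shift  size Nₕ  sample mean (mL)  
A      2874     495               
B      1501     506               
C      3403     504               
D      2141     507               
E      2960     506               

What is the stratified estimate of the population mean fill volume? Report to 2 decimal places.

N = 2874 + 1501 + 3403 + 2141 + 2960 = 12879.
The stratified mean weights each stratum mean by its population share Nₕ/N.
Σ Nₕx̄ₕ = 2874·495 + 1501·506 + 3403·504 + 2141·507 + 2960·506 = 1422630 + 759506 + 1715112 + 1085487 + 1497760 = 6480495.
Divide by N: 6480495 / 12879 = 503.1831... → 503.18.

503.18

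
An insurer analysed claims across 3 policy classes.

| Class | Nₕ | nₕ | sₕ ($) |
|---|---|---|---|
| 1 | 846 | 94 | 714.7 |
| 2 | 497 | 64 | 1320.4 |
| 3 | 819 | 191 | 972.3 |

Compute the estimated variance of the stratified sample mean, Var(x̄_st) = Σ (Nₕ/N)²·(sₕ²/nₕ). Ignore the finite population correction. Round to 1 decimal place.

N = 2162. Term for each stratum: Wₕ²sₕ²/nₕ.
Var(x̄_st) = 832.0493 + 1439.5689 + 710.2703 = 2981.8885 → 2981.9.

2981.9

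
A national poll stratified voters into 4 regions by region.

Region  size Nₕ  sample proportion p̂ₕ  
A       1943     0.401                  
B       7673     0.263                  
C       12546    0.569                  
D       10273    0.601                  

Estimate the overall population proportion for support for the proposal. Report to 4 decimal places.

Wₕ = Nₕ/N with N = 32435: 0.0599, 0.2366, 0.3868, 0.3167.
p̂_st = 0.0599·0.401 + 0.2366·0.263 + 0.3868·0.569 + 0.3167·0.601 ≈ 0.496682... → 0.4967.

0.4967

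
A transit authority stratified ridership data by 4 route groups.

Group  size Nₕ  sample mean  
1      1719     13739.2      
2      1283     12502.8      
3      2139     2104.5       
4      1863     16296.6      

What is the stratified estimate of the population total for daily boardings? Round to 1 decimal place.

Estimate total by summing Nₕ·x̄ₕ over strata.
1719·13739.2 + 1283·12502.8 + 2139·2104.5 + 1863·16296.6 = 23617684.8 + 16041092.4 + 4501525.5 + 30360565.8 = 74520868.5.

74520868.5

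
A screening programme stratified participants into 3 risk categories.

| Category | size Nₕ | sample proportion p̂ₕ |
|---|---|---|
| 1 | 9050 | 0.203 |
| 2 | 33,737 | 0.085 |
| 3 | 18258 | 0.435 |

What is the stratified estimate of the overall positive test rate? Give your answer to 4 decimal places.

0.2072

Wₕ = Nₕ/N with N = 61045: 0.1483, 0.5527, 0.2991.
p̂_st = 0.1483·0.203 + 0.5527·0.085 + 0.2991·0.435 ≈ 0.207175... → 0.2072.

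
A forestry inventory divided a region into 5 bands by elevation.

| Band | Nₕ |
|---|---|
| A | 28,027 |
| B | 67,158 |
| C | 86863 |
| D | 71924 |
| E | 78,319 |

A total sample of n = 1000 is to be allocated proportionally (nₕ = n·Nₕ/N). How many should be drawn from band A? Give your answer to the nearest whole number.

84

Share of band A = 28027/332291 = 0.08434.
Allocate 1000 × 0.08434 = 84.345... → 84.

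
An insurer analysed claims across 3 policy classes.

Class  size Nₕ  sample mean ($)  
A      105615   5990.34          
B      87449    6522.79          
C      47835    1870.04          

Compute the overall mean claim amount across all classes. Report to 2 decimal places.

5365.46

N = 105615 + 87449 + 47835 = 240899.
Overall mean = Σ (Nₕ/N)·x̄ₕ — weight by population share, not a simple average.
Σ Nₕx̄ₕ = 105615·5990.34 + 87449·6522.79 + 47835·1870.04 = 632669759.1 + 570411462.71 + 89453363.4 = 1292534585.21.
Divide by N: 1292534585.21 / 240899 = 5365.4626... → 5365.46.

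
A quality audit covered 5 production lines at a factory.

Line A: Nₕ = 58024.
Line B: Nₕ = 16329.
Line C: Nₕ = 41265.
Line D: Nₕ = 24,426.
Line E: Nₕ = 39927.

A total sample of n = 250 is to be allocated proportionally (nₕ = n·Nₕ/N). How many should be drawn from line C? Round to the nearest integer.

57

N = 58024 + 16329 + 41265 + 24426 + 39927 = 179971.
n_C = 250·41265/179971 = 57.322... → 57.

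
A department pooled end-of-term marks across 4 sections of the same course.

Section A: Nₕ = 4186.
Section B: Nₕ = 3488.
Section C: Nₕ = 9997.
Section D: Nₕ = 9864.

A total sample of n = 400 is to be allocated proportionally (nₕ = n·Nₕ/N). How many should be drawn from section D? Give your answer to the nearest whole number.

143

N = 4186 + 3488 + 9997 + 9864 = 27535.
n_D = 400·9864/27535 = 143.294... → 143.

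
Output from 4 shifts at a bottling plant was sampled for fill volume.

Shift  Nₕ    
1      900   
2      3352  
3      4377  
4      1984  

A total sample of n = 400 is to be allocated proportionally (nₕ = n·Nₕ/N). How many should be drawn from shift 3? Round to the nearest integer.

165

Share of shift 3 = 4377/10613 = 0.41242.
Allocate 400 × 0.41242 = 164.967... → 165.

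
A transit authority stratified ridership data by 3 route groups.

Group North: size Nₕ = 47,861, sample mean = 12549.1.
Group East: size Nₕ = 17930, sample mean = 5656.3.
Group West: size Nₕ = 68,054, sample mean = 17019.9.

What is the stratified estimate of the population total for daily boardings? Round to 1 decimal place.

1860302208.7

North: 47861·12549.1 = 600612475.1
East: 17930·5656.3 = 101417459
West: 68054·17019.9 = 1158272274.6
τ̂ = Σ Nₕx̄ₕ = 1860302208.7.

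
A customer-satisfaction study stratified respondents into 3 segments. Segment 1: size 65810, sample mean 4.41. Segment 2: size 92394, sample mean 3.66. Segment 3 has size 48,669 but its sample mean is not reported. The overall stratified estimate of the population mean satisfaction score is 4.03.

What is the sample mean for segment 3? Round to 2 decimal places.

N = 65810 + 92394 + 48669 = 206873.
Overall total = μ·N = 4.03·206873 = 833698.19.
Subtract the known strata: 65810·4.41 + 92394·3.66 = 628384.14.
Remaining total for segment 3: 833698.19 − 628384.14 = 205314.05.
Divide by its size: 205314.05 / 48669 = 4.2186... → 4.22.

4.22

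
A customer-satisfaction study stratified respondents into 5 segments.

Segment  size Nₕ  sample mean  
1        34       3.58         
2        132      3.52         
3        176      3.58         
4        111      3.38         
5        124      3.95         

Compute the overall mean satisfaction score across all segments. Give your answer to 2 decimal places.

x̄_st = (Σ Nₕx̄ₕ) / (Σ Nₕ) = (34·3.58 + 132·3.52 + 176·3.58 + 111·3.38 + 124·3.95) / 577
= 2081.42 / 577 = 3.6073... → 3.61.

3.61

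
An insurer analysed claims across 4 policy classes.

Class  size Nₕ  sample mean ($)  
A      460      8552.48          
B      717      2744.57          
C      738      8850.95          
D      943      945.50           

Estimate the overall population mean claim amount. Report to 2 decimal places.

N = 2858; weights Wₕ = Nₕ/N = (0.1610, 0.2509, 0.2582, 0.3300).
x̄_st = Σ Wₕ·x̄ₕ = 0.1610·8552.48 + 0.2509·2744.57 + 0.2582·8850.95 + 0.3300·945.50 ≈ 4662.5630...
→ 4662.56.

4662.56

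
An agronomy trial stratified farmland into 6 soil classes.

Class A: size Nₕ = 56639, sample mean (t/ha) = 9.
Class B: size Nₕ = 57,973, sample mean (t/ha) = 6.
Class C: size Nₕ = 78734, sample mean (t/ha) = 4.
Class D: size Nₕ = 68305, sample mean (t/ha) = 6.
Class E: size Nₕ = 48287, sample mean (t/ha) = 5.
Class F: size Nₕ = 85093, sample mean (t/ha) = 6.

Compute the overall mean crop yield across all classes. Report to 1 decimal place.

5.9

x̄_st = (Σ Nₕx̄ₕ) / (Σ Nₕ) = (56639·9 + 57973·6 + 78734·4 + 68305·6 + 48287·5 + 85093·6) / 395031
= 2334348 / 395031 = 5.909... → 5.9.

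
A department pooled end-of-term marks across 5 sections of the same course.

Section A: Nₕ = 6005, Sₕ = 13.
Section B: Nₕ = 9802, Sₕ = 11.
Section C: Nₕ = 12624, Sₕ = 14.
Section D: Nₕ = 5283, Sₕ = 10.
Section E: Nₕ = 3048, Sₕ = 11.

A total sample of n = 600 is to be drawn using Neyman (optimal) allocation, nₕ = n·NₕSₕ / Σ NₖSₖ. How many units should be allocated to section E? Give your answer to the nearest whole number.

45

Σ NₕSₕ = 6005·13 + 9802·11 + 12624·14 + 5283·10 + 3048·11 = 448981.
Share for E: 33528/448981 = 0.07468.
n_E = 600 × 0.07468 = 44.805... → 45.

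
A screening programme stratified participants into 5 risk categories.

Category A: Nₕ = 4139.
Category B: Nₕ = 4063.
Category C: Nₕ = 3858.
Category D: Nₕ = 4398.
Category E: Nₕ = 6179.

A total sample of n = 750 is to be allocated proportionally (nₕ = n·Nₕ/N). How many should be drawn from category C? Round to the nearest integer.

N = 4139 + 4063 + 3858 + 4398 + 6179 = 22637.
n_C = 750·3858/22637 = 127.822... → 128.

128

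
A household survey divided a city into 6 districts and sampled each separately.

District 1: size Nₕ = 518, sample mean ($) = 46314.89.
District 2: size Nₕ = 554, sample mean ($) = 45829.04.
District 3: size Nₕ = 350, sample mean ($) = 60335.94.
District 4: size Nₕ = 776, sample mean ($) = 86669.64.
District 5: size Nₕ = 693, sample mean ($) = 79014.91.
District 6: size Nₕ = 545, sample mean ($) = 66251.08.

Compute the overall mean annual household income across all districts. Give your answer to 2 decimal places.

66536.03

N = 518 + 554 + 350 + 776 + 693 + 545 = 3436.
Weight each subgroup mean by Nₕ/N and sum.
Σ Nₕx̄ₕ = 518·46314.89 + 554·45829.04 + 350·60335.94 + 776·86669.64 + 693·79014.91 + 545·66251.08 = 23991113.02 + 25389288.16 + 21117579 + 67255640.64 + 54757332.63 + 36106838.6 = 228617792.05.
Divide by N: 228617792.05 / 3436 = 66536.0280... → 66536.03.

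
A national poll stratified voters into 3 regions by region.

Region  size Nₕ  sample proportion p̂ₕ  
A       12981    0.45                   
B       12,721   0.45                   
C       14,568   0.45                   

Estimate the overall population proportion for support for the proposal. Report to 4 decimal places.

0.4500

N = 12981 + 12721 + 14568 = 40270.
Overall proportion = Σ (Nₕ/N)·p̂ₕ.
Σ Nₕp̂ₕ = 5841.45 + 5724.45 + 6555.6 = 18121.5.
18121.5 / 40270 = 0.45 → 0.4500.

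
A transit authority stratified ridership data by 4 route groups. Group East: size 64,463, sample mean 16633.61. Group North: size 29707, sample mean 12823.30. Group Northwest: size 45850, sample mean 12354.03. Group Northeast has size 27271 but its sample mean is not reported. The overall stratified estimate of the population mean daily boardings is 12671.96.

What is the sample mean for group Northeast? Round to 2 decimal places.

N = 64463 + 29707 + 45850 + 27271 = 167291.
Overall total = μ·N = 12671.96·167291 = 2119904860.36.
Subtract the known strata: 64463·16633.61 + 29707·12823.30 + 45850·12354.03 = 2019626450.03.
Remaining total for group Northeast: 2119904860.36 − 2019626450.03 = 100278410.33.
Divide by its size: 100278410.33 / 27271 = 3677.1079... → 3677.11.

3677.11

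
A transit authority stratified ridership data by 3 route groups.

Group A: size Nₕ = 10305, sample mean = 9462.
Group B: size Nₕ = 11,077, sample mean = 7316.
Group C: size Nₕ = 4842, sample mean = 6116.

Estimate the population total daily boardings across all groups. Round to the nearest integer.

Estimate total by summing Nₕ·x̄ₕ over strata.
10305·9462 + 11077·7316 + 4842·6116 = 97505910 + 81039332 + 29613672 = 208158914.

208158914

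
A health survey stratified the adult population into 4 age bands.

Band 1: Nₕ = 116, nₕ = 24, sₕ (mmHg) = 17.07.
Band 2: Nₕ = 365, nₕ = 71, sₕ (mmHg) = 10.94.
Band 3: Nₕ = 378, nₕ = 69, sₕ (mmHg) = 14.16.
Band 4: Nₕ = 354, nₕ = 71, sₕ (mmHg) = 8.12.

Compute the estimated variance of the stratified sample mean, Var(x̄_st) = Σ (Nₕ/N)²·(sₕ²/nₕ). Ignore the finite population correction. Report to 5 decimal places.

0.62494

N = 1213. Term for each stratum: Wₕ²sₕ²/nₕ.
Var(x̄_st) = 0.11103252 + 0.15263018 + 0.28218857 + 0.07909311 = 0.62494437 → 0.62494.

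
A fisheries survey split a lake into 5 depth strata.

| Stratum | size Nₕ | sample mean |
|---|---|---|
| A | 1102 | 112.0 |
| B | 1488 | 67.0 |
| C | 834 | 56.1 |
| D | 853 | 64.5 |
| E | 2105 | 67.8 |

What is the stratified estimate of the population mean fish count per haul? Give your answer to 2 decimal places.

73.28

x̄_st = (Σ Nₕx̄ₕ) / (Σ Nₕ) = (1102·112.0 + 1488·67.0 + 834·56.1 + 853·64.5 + 2105·67.8) / 6382
= 467644.9 / 6382 = 73.2756... → 73.28.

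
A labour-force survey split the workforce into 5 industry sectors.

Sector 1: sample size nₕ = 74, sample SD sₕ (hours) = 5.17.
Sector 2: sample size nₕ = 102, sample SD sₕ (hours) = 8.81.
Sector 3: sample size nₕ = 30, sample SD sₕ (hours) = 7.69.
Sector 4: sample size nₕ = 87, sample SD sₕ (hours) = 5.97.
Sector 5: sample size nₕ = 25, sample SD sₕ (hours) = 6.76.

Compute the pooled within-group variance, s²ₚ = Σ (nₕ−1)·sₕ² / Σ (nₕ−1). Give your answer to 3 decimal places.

Degrees of freedom: 73 + 101 + 29 + 86 + 24 = 313.
Σ(nₕ−1)sₕ² = 73·26.7289 + 101·77.6161 + 29·59.1361 + 86·35.6409 + 24·45.6976 = 15667.2425.
s²ₚ = 15667.2425 / 313 = 50.05509... → 50.055.

50.055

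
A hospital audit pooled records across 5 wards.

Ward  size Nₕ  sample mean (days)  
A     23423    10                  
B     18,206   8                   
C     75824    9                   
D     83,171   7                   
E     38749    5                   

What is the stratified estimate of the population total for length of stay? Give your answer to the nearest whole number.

1838236

A: 23423·10 = 234230
B: 18206·8 = 145648
C: 75824·9 = 682416
D: 83171·7 = 582197
E: 38749·5 = 193745
τ̂ = Σ Nₕx̄ₕ = 1838236.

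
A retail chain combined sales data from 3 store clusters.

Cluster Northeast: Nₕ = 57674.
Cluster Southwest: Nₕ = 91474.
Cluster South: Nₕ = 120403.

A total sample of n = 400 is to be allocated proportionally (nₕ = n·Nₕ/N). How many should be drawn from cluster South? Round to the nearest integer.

179

N = 57674 + 91474 + 120403 = 269551.
n_South = 400·120403/269551 = 178.672... → 179.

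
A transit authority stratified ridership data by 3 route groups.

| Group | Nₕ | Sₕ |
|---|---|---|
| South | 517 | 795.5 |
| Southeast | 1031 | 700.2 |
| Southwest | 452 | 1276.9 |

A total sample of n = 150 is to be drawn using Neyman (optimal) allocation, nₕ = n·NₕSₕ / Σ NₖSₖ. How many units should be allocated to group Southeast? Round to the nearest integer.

Σ NₕSₕ = 517·795.5 + 1031·700.2 + 452·1276.9 = 1710338.5.
Share for Southeast: 721906.2/1710338.5 = 0.42208.
n_Southeast = 150 × 0.42208 = 63.313... → 63.

63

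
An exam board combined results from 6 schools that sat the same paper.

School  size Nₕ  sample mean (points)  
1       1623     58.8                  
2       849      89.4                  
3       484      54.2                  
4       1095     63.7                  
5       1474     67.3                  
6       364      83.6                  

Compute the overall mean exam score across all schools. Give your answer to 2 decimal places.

67.40

N = 1623 + 849 + 484 + 1095 + 1474 + 364 = 5889.
Overall mean = Σ (Nₕ/N)·x̄ₕ — weight by population share, not a simple average.
Σ Nₕx̄ₕ = 1623·58.8 + 849·89.4 + 484·54.2 + 1095·63.7 + 1474·67.3 + 364·83.6 = 95432.4 + 75900.6 + 26232.8 + 69751.5 + 99200.2 + 30430.4 = 396947.9.
Divide by N: 396947.9 / 5889 = 67.4050... → 67.40.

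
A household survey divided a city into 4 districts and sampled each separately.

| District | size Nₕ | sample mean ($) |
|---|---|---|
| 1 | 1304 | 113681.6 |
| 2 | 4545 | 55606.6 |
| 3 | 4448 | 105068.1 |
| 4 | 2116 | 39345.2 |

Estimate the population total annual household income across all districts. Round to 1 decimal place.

951570155.4

Estimate total by summing Nₕ·x̄ₕ over strata.
1304·113681.6 + 4545·55606.6 + 4448·105068.1 + 2116·39345.2 = 148240806.4 + 252731997 + 467342908.8 + 83254443.2 = 951570155.4.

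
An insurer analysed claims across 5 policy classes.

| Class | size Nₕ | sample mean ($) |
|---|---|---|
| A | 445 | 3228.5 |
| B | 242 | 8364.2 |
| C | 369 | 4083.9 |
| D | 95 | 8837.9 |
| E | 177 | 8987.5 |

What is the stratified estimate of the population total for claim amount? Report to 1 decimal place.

A: 445·3228.5 = 1436682.5
B: 242·8364.2 = 2024136.4
C: 369·4083.9 = 1506959.1
D: 95·8837.9 = 839600.5
E: 177·8987.5 = 1590787.5
τ̂ = Σ Nₕx̄ₕ = 7398166.0.

7398166.0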